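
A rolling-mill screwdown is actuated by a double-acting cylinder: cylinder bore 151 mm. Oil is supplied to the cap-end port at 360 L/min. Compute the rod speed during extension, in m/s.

Cap-side area A_cap = π/4 × (151 mm)² = 17910 mm^2
v = Q / A

v ≈ 0.335 m/s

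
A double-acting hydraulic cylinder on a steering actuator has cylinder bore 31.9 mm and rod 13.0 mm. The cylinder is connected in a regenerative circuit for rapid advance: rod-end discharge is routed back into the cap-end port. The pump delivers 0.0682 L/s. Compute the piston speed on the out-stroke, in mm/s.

In regeneration the rod-end outflow joins the pump flow into the cap end, so the net volume the pump must supply per unit advance equals the rod cross-section area.
Rod cross-section A_rod = π/4 × (13.0 mm)² = 132.7 mm^2
v = Q_pump / A_rod

v ≈ 514 mm/s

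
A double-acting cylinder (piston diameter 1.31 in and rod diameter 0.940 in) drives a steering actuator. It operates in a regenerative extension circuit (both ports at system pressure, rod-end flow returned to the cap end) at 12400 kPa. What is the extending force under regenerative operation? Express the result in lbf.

F ≈ 1250 lbf

With equal pressure on both faces, forces on the annular region cancel; the net push is pressure × rod cross-section.
Rod cross-section A_rod = π/4 × (0.940 in)² = 0.6940 in^2
F = P × A_rod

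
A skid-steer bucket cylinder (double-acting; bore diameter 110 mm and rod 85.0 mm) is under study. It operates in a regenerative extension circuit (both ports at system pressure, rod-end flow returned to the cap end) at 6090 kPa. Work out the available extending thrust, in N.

F ≈ 34600 N

With equal pressure on both faces, forces on the annular region cancel; the net push is pressure × rod cross-section.
Rod cross-section A_rod = π/4 × (85.0 mm)² = 5675 mm^2
F = P × A_rod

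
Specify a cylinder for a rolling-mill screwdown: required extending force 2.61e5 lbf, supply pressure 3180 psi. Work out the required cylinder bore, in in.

D ≈ 10.2 in

Extension force acts on the full piston face: F = P × (π/4)D².
D = √(4F / (πP)) = √(4 × 2.61e5 lbf / (π × 3180 psi))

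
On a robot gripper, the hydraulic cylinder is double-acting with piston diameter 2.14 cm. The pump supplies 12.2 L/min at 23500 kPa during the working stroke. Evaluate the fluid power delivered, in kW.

Hydraulic power = P × Q

W ≈ 4.78 kW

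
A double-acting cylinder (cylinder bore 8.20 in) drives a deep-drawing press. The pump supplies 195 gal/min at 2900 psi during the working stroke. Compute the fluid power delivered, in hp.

Hydraulic power = P × Q

W ≈ 330 hp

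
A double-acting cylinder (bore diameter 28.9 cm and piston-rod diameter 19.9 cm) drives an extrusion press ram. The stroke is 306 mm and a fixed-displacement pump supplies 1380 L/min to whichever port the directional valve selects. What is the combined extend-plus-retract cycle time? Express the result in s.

Cap-side area A_cap = π/4 × (28.9 cm)² = 656.0 cm^2
Rod-side annular area A_ann = π/4 × (28.9² − 19.9²) = 344.9 cm^2
t_ext = A_cap·L/Q = 0.8727 s
t_ret = A_ann·L/Q = 0.4589 s
t_cycle = t_ext + t_ret

t ≈ 1.33 s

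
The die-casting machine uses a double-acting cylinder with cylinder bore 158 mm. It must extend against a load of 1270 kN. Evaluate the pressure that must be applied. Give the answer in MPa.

P ≈ 64.8 MPa

Cap-side area A_cap = π/4 × (158 mm)² = 19610 mm^2
P = F / A = 1270 kN / A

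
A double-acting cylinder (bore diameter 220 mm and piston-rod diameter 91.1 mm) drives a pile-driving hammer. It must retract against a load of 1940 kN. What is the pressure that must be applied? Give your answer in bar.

P ≈ 616 bar

Rod-side annular area A_ann = π/4 × (220² − 91.1²) = 31500 mm^2
Retraction: pressure acts on the annular area.
P = F / A = 1940 kN / A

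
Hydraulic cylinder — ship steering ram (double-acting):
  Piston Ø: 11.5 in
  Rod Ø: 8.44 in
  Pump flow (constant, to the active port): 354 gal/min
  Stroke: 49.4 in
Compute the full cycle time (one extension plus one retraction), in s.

Cap-side area A_cap = π/4 × (11.5 in)² = 103.9 in^2
Rod-side annular area A_ann = π/4 × (11.5² − 8.44²) = 47.92 in^2
t_ext = A_cap·L/Q = 3.765 s
t_ret = A_ann·L/Q = 1.737 s
t_cycle = t_ext + t_ret

t ≈ 5.50 s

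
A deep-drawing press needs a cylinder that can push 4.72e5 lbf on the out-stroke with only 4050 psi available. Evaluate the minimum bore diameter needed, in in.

Extension force acts on the full piston face: F = P × (π/4)D².
D = √(4F / (πP)) = √(4 × 4.72e5 lbf / (π × 4050 psi))

D ≈ 12.2 in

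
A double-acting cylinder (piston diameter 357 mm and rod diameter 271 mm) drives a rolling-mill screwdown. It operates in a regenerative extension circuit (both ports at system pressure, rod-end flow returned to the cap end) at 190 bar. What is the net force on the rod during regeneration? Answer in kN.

With equal pressure on both faces, forces on the annular region cancel; the net push is pressure × rod cross-section.
Rod cross-section A_rod = π/4 × (271 mm)² = 57680 mm^2
F = P × A_rod

F ≈ 1100 kN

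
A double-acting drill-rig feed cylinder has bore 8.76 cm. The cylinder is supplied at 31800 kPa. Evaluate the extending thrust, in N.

F ≈ 1.92e5 N

Cap-side area A_cap = π/4 × (8.76 cm)² = 60.27 cm^2
F = P × A_cap = 31800 kPa × A_cap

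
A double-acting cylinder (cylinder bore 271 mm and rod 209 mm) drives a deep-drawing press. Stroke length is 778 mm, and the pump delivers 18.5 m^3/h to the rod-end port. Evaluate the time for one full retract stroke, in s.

Rod-side annular area A_ann = π/4 × (271² − 209²) = 23370 mm^2
Swept volume V = A × L; t = V / Q = A·L / Q

t ≈ 3.54 s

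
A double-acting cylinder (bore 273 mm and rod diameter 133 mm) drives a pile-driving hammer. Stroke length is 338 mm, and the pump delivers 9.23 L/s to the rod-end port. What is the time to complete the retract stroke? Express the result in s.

Rod-side annular area A_ann = π/4 × (273² − 133²) = 44640 mm^2
Swept volume V = A × L; t = V / Q = A·L / Q

t ≈ 1.63 s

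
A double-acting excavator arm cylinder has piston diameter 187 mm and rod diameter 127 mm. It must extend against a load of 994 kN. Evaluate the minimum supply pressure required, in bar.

P ≈ 362 bar

Cap-side area A_cap = π/4 × (187 mm)² = 27460 mm^2
P = F / A = 994 kN / A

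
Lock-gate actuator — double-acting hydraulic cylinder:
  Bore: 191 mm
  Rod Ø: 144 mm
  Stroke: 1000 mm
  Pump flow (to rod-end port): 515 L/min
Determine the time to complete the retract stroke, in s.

Rod-side annular area A_ann = π/4 × (191² − 144²) = 12370 mm^2
Swept volume V = A × L; t = V / Q = A·L / Q

t ≈ 1.44 s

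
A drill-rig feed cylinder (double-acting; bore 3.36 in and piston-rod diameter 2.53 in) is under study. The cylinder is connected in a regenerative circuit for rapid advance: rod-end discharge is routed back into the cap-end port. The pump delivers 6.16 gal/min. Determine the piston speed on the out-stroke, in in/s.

v ≈ 4.72 in/s

In regeneration the rod-end outflow joins the pump flow into the cap end, so the net volume the pump must supply per unit advance equals the rod cross-section area.
Rod cross-section A_rod = π/4 × (2.53 in)² = 5.027 in^2
v = Q_pump / A_rod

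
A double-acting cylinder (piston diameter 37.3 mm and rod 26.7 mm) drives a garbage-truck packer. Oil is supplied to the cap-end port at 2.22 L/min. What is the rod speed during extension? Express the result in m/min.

Cap-side area A_cap = π/4 × (37.3 mm)² = 1093 mm^2
v = Q / A

v ≈ 2.03 m/min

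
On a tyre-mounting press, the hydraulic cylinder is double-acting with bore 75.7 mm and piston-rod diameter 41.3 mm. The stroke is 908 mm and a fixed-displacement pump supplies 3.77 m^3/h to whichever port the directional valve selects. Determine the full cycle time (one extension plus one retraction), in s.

Cap-side area A_cap = π/4 × (75.7 mm)² = 4501 mm^2
Rod-side annular area A_ann = π/4 × (75.7² − 41.3²) = 3161 mm^2
t_ext = A_cap·L/Q = 3.902 s
t_ret = A_ann·L/Q = 2.741 s
t_cycle = t_ext + t_ret

t ≈ 6.64 s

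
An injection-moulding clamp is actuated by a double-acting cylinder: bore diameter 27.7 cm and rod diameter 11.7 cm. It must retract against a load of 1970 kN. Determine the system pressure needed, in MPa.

Rod-side annular area A_ann = π/4 × (27.7² − 11.7²) = 495.1 cm^2
Retraction: pressure acts on the annular area.
P = F / A = 1970 kN / A

P ≈ 39.8 MPa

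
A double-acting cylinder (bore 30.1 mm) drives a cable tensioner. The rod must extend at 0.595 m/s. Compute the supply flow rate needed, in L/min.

Cap-side area A_cap = π/4 × (30.1 mm)² = 711.6 mm^2
Q = A × v

Q ≈ 25.4 L/min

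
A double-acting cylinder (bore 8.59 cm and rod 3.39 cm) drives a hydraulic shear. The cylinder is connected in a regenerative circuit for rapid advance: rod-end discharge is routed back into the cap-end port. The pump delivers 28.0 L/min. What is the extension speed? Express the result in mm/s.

v ≈ 517 mm/s

In regeneration the rod-end outflow joins the pump flow into the cap end, so the net volume the pump must supply per unit advance equals the rod cross-section area.
Rod cross-section A_rod = π/4 × (3.39 cm)² = 9.026 cm^2
v = Q_pump / A_rod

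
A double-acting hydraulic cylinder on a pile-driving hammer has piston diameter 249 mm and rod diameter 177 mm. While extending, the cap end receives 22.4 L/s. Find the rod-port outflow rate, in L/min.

Q_out ≈ 665 L/min

Cap-side area A_cap = π/4 × (249 mm)² = 48700 mm^2
Rod-side annular area A_ann = π/4 × (249² − 177²) = 24090 mm^2
Piston speed v = Q_in/A_cap; rod-end outflow Q_out = v × A_ann = Q_in × A_ann/A_cap.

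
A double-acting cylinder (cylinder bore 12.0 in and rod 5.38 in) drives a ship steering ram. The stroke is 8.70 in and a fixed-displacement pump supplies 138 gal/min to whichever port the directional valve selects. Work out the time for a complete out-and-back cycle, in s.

Cap-side area A_cap = π/4 × (12.0 in)² = 113.1 in^2
Rod-side annular area A_ann = π/4 × (12.0² − 5.38²) = 90.36 in^2
t_ext = A_cap·L/Q = 1.852 s
t_ret = A_ann·L/Q = 1.480 s
t_cycle = t_ext + t_ret

t ≈ 3.33 s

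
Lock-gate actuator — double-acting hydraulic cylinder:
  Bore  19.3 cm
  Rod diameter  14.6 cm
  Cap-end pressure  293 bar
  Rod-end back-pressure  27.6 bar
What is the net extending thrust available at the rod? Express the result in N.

Cap-side area A_cap = π/4 × (19.3 cm)² = 292.6 cm^2
Rod-side annular area A_ann = π/4 × (19.3² − 14.6²) = 125.1 cm^2
Net thrust = P_cap·A_cap − P_rod·A_ann = 8.572e5 N − 34540 N

F ≈ 8.23e5 N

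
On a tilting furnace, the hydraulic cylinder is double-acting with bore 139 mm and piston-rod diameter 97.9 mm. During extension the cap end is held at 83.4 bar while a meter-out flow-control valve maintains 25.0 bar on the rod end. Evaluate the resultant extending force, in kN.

F ≈ 107 kN

Cap-side area A_cap = π/4 × (139 mm)² = 15170 mm^2
Rod-side annular area A_ann = π/4 × (139² − 97.9²) = 7647 mm^2
Net thrust = P_cap·A_cap − P_rod·A_ann = 126.6 kN − 19.12 kN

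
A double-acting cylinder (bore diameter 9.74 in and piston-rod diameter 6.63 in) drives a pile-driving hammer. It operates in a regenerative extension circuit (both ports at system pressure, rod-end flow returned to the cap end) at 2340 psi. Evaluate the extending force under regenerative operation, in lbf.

With equal pressure on both faces, forces on the annular region cancel; the net push is pressure × rod cross-section.
Rod cross-section A_rod = π/4 × (6.63 in)² = 34.52 in^2
F = P × A_rod

F ≈ 80800 lbf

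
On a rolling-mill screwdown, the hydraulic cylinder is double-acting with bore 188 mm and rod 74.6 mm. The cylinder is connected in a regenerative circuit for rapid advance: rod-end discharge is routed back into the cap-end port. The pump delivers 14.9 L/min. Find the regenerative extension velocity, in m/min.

v ≈ 3.41 m/min

In regeneration the rod-end outflow joins the pump flow into the cap end, so the net volume the pump must supply per unit advance equals the rod cross-section area.
Rod cross-section A_rod = π/4 × (74.6 mm)² = 4371 mm^2
v = Q_pump / A_rod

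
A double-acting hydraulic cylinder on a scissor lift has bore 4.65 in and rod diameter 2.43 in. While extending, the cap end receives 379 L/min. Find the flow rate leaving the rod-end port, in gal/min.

Q_out ≈ 72.8 gal/min

Cap-side area A_cap = π/4 × (4.65 in)² = 16.98 in^2
Rod-side annular area A_ann = π/4 × (4.65² − 2.43²) = 12.34 in^2
Piston speed v = Q_in/A_cap; rod-end outflow Q_out = v × A_ann = Q_in × A_ann/A_cap.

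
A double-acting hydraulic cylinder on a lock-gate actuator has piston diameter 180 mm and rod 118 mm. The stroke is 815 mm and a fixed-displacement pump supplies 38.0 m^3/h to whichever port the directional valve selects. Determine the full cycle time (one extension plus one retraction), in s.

Cap-side area A_cap = π/4 × (180 mm)² = 25450 mm^2
Rod-side annular area A_ann = π/4 × (180² − 118²) = 14510 mm^2
t_ext = A_cap·L/Q = 1.965 s
t_ret = A_ann·L/Q = 1.120 s
t_cycle = t_ext + t_ret

t ≈ 3.09 s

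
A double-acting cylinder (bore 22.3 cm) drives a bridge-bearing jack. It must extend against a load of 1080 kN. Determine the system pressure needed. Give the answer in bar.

Cap-side area A_cap = π/4 × (22.3 cm)² = 390.6 cm^2
P = F / A = 1080 kN / A

P ≈ 277 bar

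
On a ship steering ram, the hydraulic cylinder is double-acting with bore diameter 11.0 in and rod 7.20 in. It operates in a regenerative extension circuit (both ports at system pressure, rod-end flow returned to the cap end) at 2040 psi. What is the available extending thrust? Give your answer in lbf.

F ≈ 83100 lbf

With equal pressure on both faces, forces on the annular region cancel; the net push is pressure × rod cross-section.
Rod cross-section A_rod = π/4 × (7.20 in)² = 40.72 in^2
F = P × A_rod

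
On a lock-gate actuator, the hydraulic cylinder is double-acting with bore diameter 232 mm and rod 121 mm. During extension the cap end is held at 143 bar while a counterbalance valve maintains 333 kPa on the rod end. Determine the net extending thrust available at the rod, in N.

Cap-side area A_cap = π/4 × (232 mm)² = 42270 mm^2
Rod-side annular area A_ann = π/4 × (232² − 121²) = 30770 mm^2
Net thrust = P_cap·A_cap − P_rod·A_ann = 6.045e5 N − 10250 N

F ≈ 5.94e5 N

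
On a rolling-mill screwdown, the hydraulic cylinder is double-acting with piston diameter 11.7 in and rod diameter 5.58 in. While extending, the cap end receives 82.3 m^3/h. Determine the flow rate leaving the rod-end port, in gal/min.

Q_out ≈ 280 gal/min

Cap-side area A_cap = π/4 × (11.7 in)² = 107.5 in^2
Rod-side annular area A_ann = π/4 × (11.7² − 5.58²) = 83.06 in^2
Piston speed v = Q_in/A_cap; rod-end outflow Q_out = v × A_ann = Q_in × A_ann/A_cap.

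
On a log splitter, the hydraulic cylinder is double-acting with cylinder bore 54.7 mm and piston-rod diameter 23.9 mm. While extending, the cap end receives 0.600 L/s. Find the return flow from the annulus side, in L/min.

Q_out ≈ 29.1 L/min

Cap-side area A_cap = π/4 × (54.7 mm)² = 2350 mm^2
Rod-side annular area A_ann = π/4 × (54.7² − 23.9²) = 1901 mm^2
Piston speed v = Q_in/A_cap; rod-end outflow Q_out = v × A_ann = Q_in × A_ann/A_cap.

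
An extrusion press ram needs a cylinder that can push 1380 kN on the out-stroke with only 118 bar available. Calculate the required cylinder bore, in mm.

Extension force acts on the full piston face: F = P × (π/4)D².
D = √(4F / (πP)) = √(4 × 1380 kN / (π × 118 bar))

D ≈ 386 mm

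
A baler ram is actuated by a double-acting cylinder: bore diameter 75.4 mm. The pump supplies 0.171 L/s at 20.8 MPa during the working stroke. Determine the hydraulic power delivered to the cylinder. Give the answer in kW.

W ≈ 3.56 kW

Hydraulic power = P × Q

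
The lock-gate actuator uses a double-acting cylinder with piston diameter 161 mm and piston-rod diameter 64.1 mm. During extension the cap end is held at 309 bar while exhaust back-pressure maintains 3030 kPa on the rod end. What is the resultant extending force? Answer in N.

Cap-side area A_cap = π/4 × (161 mm)² = 20360 mm^2
Rod-side annular area A_ann = π/4 × (161² − 64.1²) = 17130 mm^2
Net thrust = P_cap·A_cap − P_rod·A_ann = 6.291e5 N − 51910 N

F ≈ 5.77e5 N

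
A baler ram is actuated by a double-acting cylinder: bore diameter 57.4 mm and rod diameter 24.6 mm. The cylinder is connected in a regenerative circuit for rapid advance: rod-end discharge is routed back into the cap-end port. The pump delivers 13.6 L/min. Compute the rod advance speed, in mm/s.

In regeneration the rod-end outflow joins the pump flow into the cap end, so the net volume the pump must supply per unit advance equals the rod cross-section area.
Rod cross-section A_rod = π/4 × (24.6 mm)² = 475.3 mm^2
v = Q_pump / A_rod

v ≈ 477 mm/s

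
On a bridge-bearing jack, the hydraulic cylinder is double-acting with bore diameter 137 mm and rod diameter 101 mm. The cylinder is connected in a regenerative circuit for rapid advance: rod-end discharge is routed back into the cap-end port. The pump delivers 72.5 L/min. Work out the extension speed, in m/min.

In regeneration the rod-end outflow joins the pump flow into the cap end, so the net volume the pump must supply per unit advance equals the rod cross-section area.
Rod cross-section A_rod = π/4 × (101 mm)² = 8012 mm^2
v = Q_pump / A_rod

v ≈ 9.05 m/min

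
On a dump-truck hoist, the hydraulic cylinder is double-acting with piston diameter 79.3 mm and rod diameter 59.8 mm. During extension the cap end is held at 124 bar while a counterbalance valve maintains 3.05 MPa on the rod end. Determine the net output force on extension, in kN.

F ≈ 54.7 kN

Cap-side area A_cap = π/4 × (79.3 mm)² = 4939 mm^2
Rod-side annular area A_ann = π/4 × (79.3² − 59.8²) = 2130 mm^2
Net thrust = P_cap·A_cap − P_rod·A_ann = 61.24 kN − 6.498 kN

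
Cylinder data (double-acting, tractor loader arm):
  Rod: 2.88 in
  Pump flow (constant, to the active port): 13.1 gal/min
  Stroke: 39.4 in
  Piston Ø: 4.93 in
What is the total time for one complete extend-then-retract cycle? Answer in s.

Cap-side area A_cap = π/4 × (4.93 in)² = 19.09 in^2
Rod-side annular area A_ann = π/4 × (4.93² − 2.88²) = 12.57 in^2
t_ext = A_cap·L/Q = 14.91 s
t_ret = A_ann·L/Q = 9.823 s
t_cycle = t_ext + t_ret

t ≈ 24.7 s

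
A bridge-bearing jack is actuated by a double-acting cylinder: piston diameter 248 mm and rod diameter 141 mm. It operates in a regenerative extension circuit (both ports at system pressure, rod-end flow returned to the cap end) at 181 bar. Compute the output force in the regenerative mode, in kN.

F ≈ 283 kN

With equal pressure on both faces, forces on the annular region cancel; the net push is pressure × rod cross-section.
Rod cross-section A_rod = π/4 × (141 mm)² = 15610 mm^2
F = P × A_rod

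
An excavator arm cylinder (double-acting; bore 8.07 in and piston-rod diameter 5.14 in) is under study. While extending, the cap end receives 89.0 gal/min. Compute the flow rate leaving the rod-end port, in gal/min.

Q_out ≈ 52.9 gal/min

Cap-side area A_cap = π/4 × (8.07 in)² = 51.15 in^2
Rod-side annular area A_ann = π/4 × (8.07² − 5.14²) = 30.40 in^2
Piston speed v = Q_in/A_cap; rod-end outflow Q_out = v × A_ann = Q_in × A_ann/A_cap.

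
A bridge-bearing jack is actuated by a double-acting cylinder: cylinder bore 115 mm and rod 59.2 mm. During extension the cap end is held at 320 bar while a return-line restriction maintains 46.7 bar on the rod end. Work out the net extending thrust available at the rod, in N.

Cap-side area A_cap = π/4 × (115 mm)² = 10390 mm^2
Rod-side annular area A_ann = π/4 × (115² − 59.2²) = 7634 mm^2
Net thrust = P_cap·A_cap − P_rod·A_ann = 3.324e5 N − 35650 N

F ≈ 2.97e5 N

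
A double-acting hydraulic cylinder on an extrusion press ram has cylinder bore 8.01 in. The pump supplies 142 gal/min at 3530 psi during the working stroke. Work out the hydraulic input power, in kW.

W ≈ 218 kW

Hydraulic power = P × Q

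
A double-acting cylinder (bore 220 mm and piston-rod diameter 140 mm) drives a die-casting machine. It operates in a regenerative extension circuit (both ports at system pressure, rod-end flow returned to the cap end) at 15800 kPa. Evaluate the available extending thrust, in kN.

With equal pressure on both faces, forces on the annular region cancel; the net push is pressure × rod cross-section.
Rod cross-section A_rod = π/4 × (140 mm)² = 15390 mm^2
F = P × A_rod

F ≈ 243 kN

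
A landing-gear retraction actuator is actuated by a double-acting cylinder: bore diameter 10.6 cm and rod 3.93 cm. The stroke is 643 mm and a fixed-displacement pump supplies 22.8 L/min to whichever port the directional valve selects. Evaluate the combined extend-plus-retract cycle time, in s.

Cap-side area A_cap = π/4 × (10.6 cm)² = 88.25 cm^2
Rod-side annular area A_ann = π/4 × (10.6² − 3.93²) = 76.12 cm^2
t_ext = A_cap·L/Q = 14.93 s
t_ret = A_ann·L/Q = 12.88 s
t_cycle = t_ext + t_ret

t ≈ 27.8 s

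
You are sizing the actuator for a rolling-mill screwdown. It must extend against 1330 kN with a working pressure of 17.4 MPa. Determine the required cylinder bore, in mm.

D ≈ 312 mm

Extension force acts on the full piston face: F = P × (π/4)D².
D = √(4F / (πP)) = √(4 × 1330 kN / (π × 17.4 MPa))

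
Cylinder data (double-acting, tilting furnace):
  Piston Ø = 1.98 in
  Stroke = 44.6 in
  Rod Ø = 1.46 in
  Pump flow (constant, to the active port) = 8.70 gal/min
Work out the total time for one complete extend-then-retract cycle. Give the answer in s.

t ≈ 5.97 s

Cap-side area A_cap = π/4 × (1.98 in)² = 3.079 in^2
Rod-side annular area A_ann = π/4 × (1.98² − 1.46²) = 1.405 in^2
t_ext = A_cap·L/Q = 4.100 s
t_ret = A_ann·L/Q = 1.871 s
t_cycle = t_ext + t_ret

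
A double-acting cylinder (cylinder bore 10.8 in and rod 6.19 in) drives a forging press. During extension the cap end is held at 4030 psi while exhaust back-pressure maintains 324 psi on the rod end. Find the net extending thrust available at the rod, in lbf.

F ≈ 3.49e5 lbf

Cap-side area A_cap = π/4 × (10.8 in)² = 91.61 in^2
Rod-side annular area A_ann = π/4 × (10.8² − 6.19²) = 61.52 in^2
Net thrust = P_cap·A_cap − P_rod·A_ann = 3.692e5 lbf − 19930 lbf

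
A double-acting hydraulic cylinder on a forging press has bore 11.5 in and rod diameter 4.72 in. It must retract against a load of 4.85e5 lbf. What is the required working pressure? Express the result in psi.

P ≈ 5620 psi

Rod-side annular area A_ann = π/4 × (11.5² − 4.72²) = 86.37 in^2
Retraction: pressure acts on the annular area.
P = F / A = 4.85e5 lbf / A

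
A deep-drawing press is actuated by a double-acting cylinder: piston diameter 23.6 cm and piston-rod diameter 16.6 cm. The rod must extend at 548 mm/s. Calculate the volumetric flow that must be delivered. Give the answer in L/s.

Q ≈ 24.0 L/s

Cap-side area A_cap = π/4 × (23.6 cm)² = 437.4 cm^2
Q = A × v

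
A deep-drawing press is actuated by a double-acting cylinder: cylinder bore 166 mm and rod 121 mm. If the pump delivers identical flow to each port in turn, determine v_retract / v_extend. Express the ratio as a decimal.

v_ret/v_ext ≈ 2.13

Cap-side area A_cap = π/4 × (166 mm)² = 21640 mm^2
Rod-side annular area A_ann = π/4 × (166² − 121²) = 10140 mm^2
For equal Q, v ∝ 1/A, so v_ret/v_ext = A_cap/A_ann.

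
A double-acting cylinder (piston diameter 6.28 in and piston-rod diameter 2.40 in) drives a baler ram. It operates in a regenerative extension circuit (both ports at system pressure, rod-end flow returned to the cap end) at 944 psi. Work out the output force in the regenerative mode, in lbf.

With equal pressure on both faces, forces on the annular region cancel; the net push is pressure × rod cross-section.
Rod cross-section A_rod = π/4 × (2.40 in)² = 4.524 in^2
F = P × A_rod

F ≈ 4270 lbf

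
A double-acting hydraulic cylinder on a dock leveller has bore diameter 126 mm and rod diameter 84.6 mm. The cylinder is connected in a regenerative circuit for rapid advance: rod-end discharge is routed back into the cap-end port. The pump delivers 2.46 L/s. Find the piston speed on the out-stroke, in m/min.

v ≈ 26.3 m/min

In regeneration the rod-end outflow joins the pump flow into the cap end, so the net volume the pump must supply per unit advance equals the rod cross-section area.
Rod cross-section A_rod = π/4 × (84.6 mm)² = 5621 mm^2
v = Q_pump / A_rod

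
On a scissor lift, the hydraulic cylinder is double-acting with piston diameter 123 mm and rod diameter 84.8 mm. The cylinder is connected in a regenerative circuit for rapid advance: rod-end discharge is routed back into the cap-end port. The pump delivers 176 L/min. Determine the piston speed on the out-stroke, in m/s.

In regeneration the rod-end outflow joins the pump flow into the cap end, so the net volume the pump must supply per unit advance equals the rod cross-section area.
Rod cross-section A_rod = π/4 × (84.8 mm)² = 5648 mm^2
v = Q_pump / A_rod

v ≈ 0.519 m/s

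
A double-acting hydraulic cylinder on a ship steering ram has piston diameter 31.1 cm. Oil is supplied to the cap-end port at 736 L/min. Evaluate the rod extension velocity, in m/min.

Cap-side area A_cap = π/4 × (31.1 cm)² = 759.6 cm^2
v = Q / A

v ≈ 9.69 m/min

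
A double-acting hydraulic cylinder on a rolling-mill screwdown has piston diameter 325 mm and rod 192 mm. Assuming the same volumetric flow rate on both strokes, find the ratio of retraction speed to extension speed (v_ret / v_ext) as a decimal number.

Cap-side area A_cap = π/4 × (325 mm)² = 82960 mm^2
Rod-side annular area A_ann = π/4 × (325² − 192²) = 54000 mm^2
For equal Q, v ∝ 1/A, so v_ret/v_ext = A_cap/A_ann.

v_ret/v_ext ≈ 1.54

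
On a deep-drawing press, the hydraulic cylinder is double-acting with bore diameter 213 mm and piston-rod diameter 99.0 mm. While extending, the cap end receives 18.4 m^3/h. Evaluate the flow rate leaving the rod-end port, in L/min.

Q_out ≈ 240 L/min

Cap-side area A_cap = π/4 × (213 mm)² = 35630 mm^2
Rod-side annular area A_ann = π/4 × (213² − 99.0²) = 27940 mm^2
Piston speed v = Q_in/A_cap; rod-end outflow Q_out = v × A_ann = Q_in × A_ann/A_cap.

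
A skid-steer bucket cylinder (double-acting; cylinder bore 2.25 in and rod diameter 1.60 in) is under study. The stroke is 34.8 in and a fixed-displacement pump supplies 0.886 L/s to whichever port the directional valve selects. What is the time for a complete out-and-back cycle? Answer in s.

Cap-side area A_cap = π/4 × (2.25 in)² = 3.976 in^2
Rod-side annular area A_ann = π/4 × (2.25² − 1.60²) = 1.965 in^2
t_ext = A_cap·L/Q = 2.559 s
t_ret = A_ann·L/Q = 1.265 s
t_cycle = t_ext + t_ret

t ≈ 3.82 s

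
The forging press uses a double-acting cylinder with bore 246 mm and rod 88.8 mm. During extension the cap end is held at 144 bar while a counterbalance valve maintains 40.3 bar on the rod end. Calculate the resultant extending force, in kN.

Cap-side area A_cap = π/4 × (246 mm)² = 47530 mm^2
Rod-side annular area A_ann = π/4 × (246² − 88.8²) = 41340 mm^2
Net thrust = P_cap·A_cap − P_rod·A_ann = 684.4 kN − 166.6 kN

F ≈ 518 kN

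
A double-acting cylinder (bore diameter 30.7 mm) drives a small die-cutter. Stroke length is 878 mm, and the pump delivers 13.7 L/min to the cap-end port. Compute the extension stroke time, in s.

t ≈ 2.85 s

Cap-side area A_cap = π/4 × (30.7 mm)² = 740.2 mm^2
Swept volume V = A × L; t = V / Q = A·L / Q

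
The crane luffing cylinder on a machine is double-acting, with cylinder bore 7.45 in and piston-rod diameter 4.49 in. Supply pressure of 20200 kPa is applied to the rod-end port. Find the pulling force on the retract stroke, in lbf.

F ≈ 81300 lbf

Rod-side annular area A_ann = π/4 × (7.45² − 4.49²) = 27.76 in^2
On retraction the pressure acts on the annular area (bore minus rod).
F = P × A_ann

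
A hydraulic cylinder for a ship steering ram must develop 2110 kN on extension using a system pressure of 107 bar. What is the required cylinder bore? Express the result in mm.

Extension force acts on the full piston face: F = P × (π/4)D².
D = √(4F / (πP)) = √(4 × 2110 kN / (π × 107 bar))

D ≈ 501 mm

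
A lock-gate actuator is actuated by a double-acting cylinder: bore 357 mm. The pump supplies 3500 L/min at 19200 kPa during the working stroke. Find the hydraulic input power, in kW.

Hydraulic power = P × Q

W ≈ 1120 kW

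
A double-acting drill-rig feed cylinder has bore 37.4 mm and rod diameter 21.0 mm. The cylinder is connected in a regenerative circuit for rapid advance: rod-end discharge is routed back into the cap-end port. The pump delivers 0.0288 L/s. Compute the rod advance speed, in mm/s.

In regeneration the rod-end outflow joins the pump flow into the cap end, so the net volume the pump must supply per unit advance equals the rod cross-section area.
Rod cross-section A_rod = π/4 × (21.0 mm)² = 346.4 mm^2
v = Q_pump / A_rod

v ≈ 83.2 mm/s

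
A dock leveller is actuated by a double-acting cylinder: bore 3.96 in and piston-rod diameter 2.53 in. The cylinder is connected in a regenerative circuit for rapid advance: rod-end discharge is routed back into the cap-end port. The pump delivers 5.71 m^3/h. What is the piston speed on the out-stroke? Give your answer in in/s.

v ≈ 19.3 in/s

In regeneration the rod-end outflow joins the pump flow into the cap end, so the net volume the pump must supply per unit advance equals the rod cross-section area.
Rod cross-section A_rod = π/4 × (2.53 in)² = 5.027 in^2
v = Q_pump / A_rod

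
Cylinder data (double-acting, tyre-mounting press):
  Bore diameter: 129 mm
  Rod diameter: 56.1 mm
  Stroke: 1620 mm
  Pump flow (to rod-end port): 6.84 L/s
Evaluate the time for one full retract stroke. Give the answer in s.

Rod-side annular area A_ann = π/4 × (129² − 56.1²) = 10600 mm^2
Swept volume V = A × L; t = V / Q = A·L / Q

t ≈ 2.51 s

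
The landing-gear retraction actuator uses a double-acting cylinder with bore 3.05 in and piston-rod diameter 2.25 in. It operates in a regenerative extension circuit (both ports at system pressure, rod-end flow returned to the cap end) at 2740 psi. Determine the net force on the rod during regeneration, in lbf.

With equal pressure on both faces, forces on the annular region cancel; the net push is pressure × rod cross-section.
Rod cross-section A_rod = π/4 × (2.25 in)² = 3.976 in^2
F = P × A_rod

F ≈ 10900 lbf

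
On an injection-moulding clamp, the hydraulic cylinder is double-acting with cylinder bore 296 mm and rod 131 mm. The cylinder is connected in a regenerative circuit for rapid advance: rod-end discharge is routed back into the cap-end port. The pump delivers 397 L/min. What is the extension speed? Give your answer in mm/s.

In regeneration the rod-end outflow joins the pump flow into the cap end, so the net volume the pump must supply per unit advance equals the rod cross-section area.
Rod cross-section A_rod = π/4 × (131 mm)² = 13480 mm^2
v = Q_pump / A_rod

v ≈ 491 mm/s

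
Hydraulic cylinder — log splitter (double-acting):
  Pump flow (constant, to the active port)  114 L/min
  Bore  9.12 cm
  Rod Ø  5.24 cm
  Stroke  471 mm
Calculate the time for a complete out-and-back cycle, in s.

Cap-side area A_cap = π/4 × (9.12 cm)² = 65.33 cm^2
Rod-side annular area A_ann = π/4 × (9.12² − 5.24²) = 43.76 cm^2
t_ext = A_cap·L/Q = 1.619 s
t_ret = A_ann·L/Q = 1.085 s
t_cycle = t_ext + t_ret

t ≈ 2.70 s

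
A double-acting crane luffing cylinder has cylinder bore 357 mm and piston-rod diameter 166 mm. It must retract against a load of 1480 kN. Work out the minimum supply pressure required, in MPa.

P ≈ 18.9 MPa

Rod-side annular area A_ann = π/4 × (357² − 166²) = 78460 mm^2
Retraction: pressure acts on the annular area.
P = F / A = 1480 kN / A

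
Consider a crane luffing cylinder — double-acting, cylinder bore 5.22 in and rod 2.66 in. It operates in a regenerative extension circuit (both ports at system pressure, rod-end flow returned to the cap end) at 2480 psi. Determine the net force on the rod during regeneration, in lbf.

F ≈ 13800 lbf

With equal pressure on both faces, forces on the annular region cancel; the net push is pressure × rod cross-section.
Rod cross-section A_rod = π/4 × (2.66 in)² = 5.557 in^2
F = P × A_rod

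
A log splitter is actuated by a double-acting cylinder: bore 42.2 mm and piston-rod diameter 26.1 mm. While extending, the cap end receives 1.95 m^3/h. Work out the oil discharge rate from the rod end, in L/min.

Cap-side area A_cap = π/4 × (42.2 mm)² = 1399 mm^2
Rod-side annular area A_ann = π/4 × (42.2² − 26.1²) = 863.6 mm^2
Piston speed v = Q_in/A_cap; rod-end outflow Q_out = v × A_ann = Q_in × A_ann/A_cap.

Q_out ≈ 20.1 L/min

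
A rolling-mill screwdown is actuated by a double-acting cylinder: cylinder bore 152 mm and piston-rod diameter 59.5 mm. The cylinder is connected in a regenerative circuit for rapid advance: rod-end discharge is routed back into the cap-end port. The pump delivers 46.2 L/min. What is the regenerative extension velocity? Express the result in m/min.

v ≈ 16.6 m/min

In regeneration the rod-end outflow joins the pump flow into the cap end, so the net volume the pump must supply per unit advance equals the rod cross-section area.
Rod cross-section A_rod = π/4 × (59.5 mm)² = 2781 mm^2
v = Q_pump / A_rod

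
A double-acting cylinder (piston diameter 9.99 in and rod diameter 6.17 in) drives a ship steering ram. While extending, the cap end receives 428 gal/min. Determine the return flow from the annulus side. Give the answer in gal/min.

Q_out ≈ 265 gal/min

Cap-side area A_cap = π/4 × (9.99 in)² = 78.38 in^2
Rod-side annular area A_ann = π/4 × (9.99² − 6.17²) = 48.48 in^2
Piston speed v = Q_in/A_cap; rod-end outflow Q_out = v × A_ann = Q_in × A_ann/A_cap.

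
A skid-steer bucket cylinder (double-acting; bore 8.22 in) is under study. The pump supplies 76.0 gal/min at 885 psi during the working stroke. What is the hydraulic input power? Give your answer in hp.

W ≈ 39.2 hp

Hydraulic power = P × Q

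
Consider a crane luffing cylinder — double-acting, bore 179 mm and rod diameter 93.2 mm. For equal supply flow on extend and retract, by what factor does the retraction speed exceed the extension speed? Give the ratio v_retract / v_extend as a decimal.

v_ret/v_ext ≈ 1.37

Cap-side area A_cap = π/4 × (179 mm)² = 25160 mm^2
Rod-side annular area A_ann = π/4 × (179² − 93.2²) = 18340 mm^2
For equal Q, v ∝ 1/A, so v_ret/v_ext = A_cap/A_ann.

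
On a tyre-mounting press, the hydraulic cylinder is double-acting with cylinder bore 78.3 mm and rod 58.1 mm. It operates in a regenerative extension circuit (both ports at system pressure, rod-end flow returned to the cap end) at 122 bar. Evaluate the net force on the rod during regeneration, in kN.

With equal pressure on both faces, forces on the annular region cancel; the net push is pressure × rod cross-section.
Rod cross-section A_rod = π/4 × (58.1 mm)² = 2651 mm^2
F = P × A_rod

F ≈ 32.3 kN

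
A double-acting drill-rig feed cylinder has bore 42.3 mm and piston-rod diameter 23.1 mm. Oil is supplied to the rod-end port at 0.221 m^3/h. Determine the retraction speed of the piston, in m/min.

v ≈ 3.73 m/min

Rod-side annular area A_ann = π/4 × (42.3² − 23.1²) = 986.2 mm^2
Flow into the rod-end port fills the annular volume.
v = Q / A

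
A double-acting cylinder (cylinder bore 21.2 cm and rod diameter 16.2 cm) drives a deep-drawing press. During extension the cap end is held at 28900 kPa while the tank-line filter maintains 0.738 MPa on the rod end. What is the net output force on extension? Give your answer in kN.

Cap-side area A_cap = π/4 × (21.2 cm)² = 353.0 cm^2
Rod-side annular area A_ann = π/4 × (21.2² − 16.2²) = 146.9 cm^2
Net thrust = P_cap·A_cap − P_rod·A_ann = 1020 kN − 10.84 kN

F ≈ 1010 kN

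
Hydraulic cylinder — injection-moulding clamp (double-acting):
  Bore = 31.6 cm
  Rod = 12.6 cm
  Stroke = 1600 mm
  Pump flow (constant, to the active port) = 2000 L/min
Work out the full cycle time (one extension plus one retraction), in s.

Cap-side area A_cap = π/4 × (31.6 cm)² = 784.3 cm^2
Rod-side annular area A_ann = π/4 × (31.6² − 12.6²) = 659.6 cm^2
t_ext = A_cap·L/Q = 3.764 s
t_ret = A_ann·L/Q = 3.166 s
t_cycle = t_ext + t_ret

t ≈ 6.93 s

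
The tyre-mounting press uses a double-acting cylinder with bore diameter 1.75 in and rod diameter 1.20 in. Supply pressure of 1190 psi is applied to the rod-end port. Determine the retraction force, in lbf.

F ≈ 1520 lbf

Rod-side annular area A_ann = π/4 × (1.75² − 1.20²) = 1.274 in^2
On retraction the pressure acts on the annular area (bore minus rod).
F = P × A_ann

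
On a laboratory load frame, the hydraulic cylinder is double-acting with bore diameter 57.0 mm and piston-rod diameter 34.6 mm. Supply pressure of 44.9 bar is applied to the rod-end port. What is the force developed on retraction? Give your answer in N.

F ≈ 7240 N

Rod-side annular area A_ann = π/4 × (57.0² − 34.6²) = 1612 mm^2
On retraction the pressure acts on the annular area (bore minus rod).
F = P × A_ann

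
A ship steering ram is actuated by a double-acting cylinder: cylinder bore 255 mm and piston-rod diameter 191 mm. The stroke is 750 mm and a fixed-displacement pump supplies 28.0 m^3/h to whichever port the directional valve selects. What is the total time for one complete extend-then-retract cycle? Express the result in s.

t ≈ 7.09 s

Cap-side area A_cap = π/4 × (255 mm)² = 51070 mm^2
Rod-side annular area A_ann = π/4 × (255² − 191²) = 22420 mm^2
t_ext = A_cap·L/Q = 4.925 s
t_ret = A_ann·L/Q = 2.162 s
t_cycle = t_ext + t_ret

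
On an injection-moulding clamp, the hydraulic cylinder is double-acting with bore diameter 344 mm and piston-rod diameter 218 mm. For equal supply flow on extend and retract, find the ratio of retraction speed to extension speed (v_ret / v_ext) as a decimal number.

Cap-side area A_cap = π/4 × (344 mm)² = 92940 mm^2
Rod-side annular area A_ann = π/4 × (344² − 218²) = 55620 mm^2
For equal Q, v ∝ 1/A, so v_ret/v_ext = A_cap/A_ann.

v_ret/v_ext ≈ 1.67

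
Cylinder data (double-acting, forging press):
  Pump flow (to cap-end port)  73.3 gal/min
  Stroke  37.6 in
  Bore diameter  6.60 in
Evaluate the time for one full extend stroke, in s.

Cap-side area A_cap = π/4 × (6.60 in)² = 34.21 in^2
Swept volume V = A × L; t = V / Q = A·L / Q

t ≈ 4.56 s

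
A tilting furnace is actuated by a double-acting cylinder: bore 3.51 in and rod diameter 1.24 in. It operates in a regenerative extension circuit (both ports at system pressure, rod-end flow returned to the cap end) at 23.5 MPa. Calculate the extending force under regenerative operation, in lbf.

With equal pressure on both faces, forces on the annular region cancel; the net push is pressure × rod cross-section.
Rod cross-section A_rod = π/4 × (1.24 in)² = 1.208 in^2
F = P × A_rod

F ≈ 4120 lbf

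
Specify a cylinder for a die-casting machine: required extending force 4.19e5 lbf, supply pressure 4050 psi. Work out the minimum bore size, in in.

D ≈ 11.5 in

Extension force acts on the full piston face: F = P × (π/4)D².
D = √(4F / (πP)) = √(4 × 4.19e5 lbf / (π × 4050 psi))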